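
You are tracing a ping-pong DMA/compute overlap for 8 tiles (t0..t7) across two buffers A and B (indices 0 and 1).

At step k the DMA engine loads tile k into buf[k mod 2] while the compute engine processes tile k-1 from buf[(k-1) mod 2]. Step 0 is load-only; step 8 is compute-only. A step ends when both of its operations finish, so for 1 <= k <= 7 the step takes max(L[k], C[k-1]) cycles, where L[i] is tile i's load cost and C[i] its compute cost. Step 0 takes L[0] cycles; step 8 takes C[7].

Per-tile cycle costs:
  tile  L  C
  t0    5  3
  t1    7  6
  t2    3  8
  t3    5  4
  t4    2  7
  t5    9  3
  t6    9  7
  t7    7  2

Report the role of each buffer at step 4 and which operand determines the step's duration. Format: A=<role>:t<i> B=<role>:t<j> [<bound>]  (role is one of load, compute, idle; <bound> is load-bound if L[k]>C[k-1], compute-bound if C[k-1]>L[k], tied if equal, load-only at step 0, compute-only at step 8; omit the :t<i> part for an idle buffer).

step 4: A=load:t4 B=compute:t3 [compute-bound]

step 0: L[0]=5 → dur=5, Σ=5 | A=load:t0 B=idle [load-only]
step 1: L[1]=7 C[0]=3 → dur=7, Σ=12 | A=compute:t0 B=load:t1 [load-bound]
step 2: L[2]=3 C[1]=6 → dur=6, Σ=18 | A=load:t2 B=compute:t1 [compute-bound]
step 3: L[3]=5 C[2]=8 → dur=8, Σ=26 | A=compute:t2 B=load:t3 [compute-bound]
step 4: L[4]=2 C[3]=4 → dur=4, Σ=30 | A=load:t4 B=compute:t3 [compute-bound]
step 5: L[5]=9 C[4]=7 → dur=9, Σ=39 | A=compute:t4 B=load:t5 [load-bound]
step 6: L[6]=9 C[5]=3 → dur=9, Σ=48 | A=load:t6 B=compute:t5 [load-bound]
step 7: L[7]=7 C[6]=7 → dur=7, Σ=55 | A=compute:t6 B=load:t7 [tied]
step 8: C[7]=2 → dur=2, Σ=57 | A=idle B=compute:t7 [compute-only]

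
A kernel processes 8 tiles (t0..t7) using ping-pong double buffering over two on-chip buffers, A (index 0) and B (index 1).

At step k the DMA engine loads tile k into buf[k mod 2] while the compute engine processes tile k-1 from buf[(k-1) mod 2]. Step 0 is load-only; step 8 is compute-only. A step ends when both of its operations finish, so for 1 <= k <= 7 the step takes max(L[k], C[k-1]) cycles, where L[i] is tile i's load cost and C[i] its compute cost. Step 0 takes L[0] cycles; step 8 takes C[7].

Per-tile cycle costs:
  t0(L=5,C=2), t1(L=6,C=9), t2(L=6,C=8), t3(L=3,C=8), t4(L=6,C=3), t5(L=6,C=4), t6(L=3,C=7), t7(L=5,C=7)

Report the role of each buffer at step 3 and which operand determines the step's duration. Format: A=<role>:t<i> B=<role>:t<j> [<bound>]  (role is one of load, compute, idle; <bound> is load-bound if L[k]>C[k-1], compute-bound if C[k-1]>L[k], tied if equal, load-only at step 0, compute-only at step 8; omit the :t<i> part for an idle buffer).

step 3: A=compute:t2 B=load:t3 [compute-bound]

[0] DMA t0→A (5c) ∥ CU idle ⇒ 5c, clock 5
[1] DMA t1→B (6c) ∥ CU A:t0 (2c) ⇒ 6c, clock 11
[2] DMA t2→A (6c) ∥ CU B:t1 (9c) ⇒ 9c, clock 20
[3] DMA t3→B (3c) ∥ CU A:t2 (8c) ⇒ 8c, clock 28
[4] DMA t4→A (6c) ∥ CU B:t3 (8c) ⇒ 8c, clock 36
[5] DMA t5→B (6c) ∥ CU A:t4 (3c) ⇒ 6c, clock 42
[6] DMA t6→A (3c) ∥ CU B:t5 (4c) ⇒ 4c, clock 46
[7] DMA t7→B (5c) ∥ CU A:t6 (7c) ⇒ 7c, clock 53
[8] DMA idle ∥ CU B:t7 (7c) ⇒ 7c, clock 60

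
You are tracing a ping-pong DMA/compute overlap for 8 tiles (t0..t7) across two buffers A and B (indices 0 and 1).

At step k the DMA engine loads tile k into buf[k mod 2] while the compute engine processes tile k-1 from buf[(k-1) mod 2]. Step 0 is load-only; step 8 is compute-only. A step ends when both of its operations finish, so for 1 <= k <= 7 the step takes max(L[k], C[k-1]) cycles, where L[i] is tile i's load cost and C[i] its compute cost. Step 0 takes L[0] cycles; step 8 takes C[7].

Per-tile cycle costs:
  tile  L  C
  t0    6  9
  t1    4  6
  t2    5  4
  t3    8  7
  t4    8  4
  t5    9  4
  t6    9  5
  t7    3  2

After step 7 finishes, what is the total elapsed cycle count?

[0] DMA t0→A (6c) ∥ CU idle ⇒ 6c, clock 6
[1] DMA t1→B (4c) ∥ CU A:t0 (9c) ⇒ 9c, clock 15
[2] DMA t2→A (5c) ∥ CU B:t1 (6c) ⇒ 6c, clock 21
[3] DMA t3→B (8c) ∥ CU A:t2 (4c) ⇒ 8c, clock 29
[4] DMA t4→A (8c) ∥ CU B:t3 (7c) ⇒ 8c, clock 37
[5] DMA t5→B (9c) ∥ CU A:t4 (4c) ⇒ 9c, clock 46
[6] DMA t6→A (9c) ∥ CU B:t5 (4c) ⇒ 9c, clock 55
[7] DMA t7→B (3c) ∥ CU A:t6 (5c) ⇒ 5c, clock 60
[8] DMA idle ∥ CU B:t7 (2c) ⇒ 2c, clock 62

end_cycle[7] = 60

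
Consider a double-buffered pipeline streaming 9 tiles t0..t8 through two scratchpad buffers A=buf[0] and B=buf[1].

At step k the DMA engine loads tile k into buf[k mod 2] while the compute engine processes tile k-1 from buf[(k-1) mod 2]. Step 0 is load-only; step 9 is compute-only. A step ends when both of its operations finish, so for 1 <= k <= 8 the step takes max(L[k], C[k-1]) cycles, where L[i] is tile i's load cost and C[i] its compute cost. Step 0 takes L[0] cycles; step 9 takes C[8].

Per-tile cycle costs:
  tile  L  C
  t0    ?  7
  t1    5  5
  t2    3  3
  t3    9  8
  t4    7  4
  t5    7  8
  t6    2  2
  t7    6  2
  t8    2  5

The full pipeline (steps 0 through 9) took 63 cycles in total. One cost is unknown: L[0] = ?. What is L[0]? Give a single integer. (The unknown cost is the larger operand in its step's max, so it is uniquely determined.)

L[0] = 6

step 0: dur = L[0]=? = L[0]  (unknown; binding)
step 1: dur = max(L[1]=5, C[0]=7) = 7
step 2: dur = max(L[2]=3, C[1]=5) = 5
step 3: dur = max(L[3]=9, C[2]=3) = 9
step 4: dur = max(L[4]=7, C[3]=8) = 8
step 5: dur = max(L[5]=7, C[4]=4) = 7
step 6: dur = max(L[6]=2, C[5]=8) = 8
step 7: dur = max(L[7]=6, C[6]=2) = 6
step 8: dur = max(L[8]=2, C[7]=2) = 2
step 9: dur = C[8]=5 = 5
sum of known step durations = 57
dur[0] = total - known = 63 - 57 = 6
L[0] is the binding max in step 0, so L[0] = dur[0] = 6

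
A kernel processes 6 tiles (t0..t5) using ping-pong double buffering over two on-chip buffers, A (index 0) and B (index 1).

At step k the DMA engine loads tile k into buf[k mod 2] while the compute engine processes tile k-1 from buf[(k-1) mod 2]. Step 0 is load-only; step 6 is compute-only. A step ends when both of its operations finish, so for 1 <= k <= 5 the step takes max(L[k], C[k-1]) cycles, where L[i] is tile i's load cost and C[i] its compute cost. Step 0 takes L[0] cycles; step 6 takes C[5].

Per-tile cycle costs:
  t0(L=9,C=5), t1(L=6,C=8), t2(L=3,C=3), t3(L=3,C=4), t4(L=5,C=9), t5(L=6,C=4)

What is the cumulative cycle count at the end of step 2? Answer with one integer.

end_cycle[2] = 23

[0] DMA t0→A (9c) ∥ CU idle ⇒ 9c, clock 9
[1] DMA t1→B (6c) ∥ CU A:t0 (5c) ⇒ 6c, clock 15
[2] DMA t2→A (3c) ∥ CU B:t1 (8c) ⇒ 8c, clock 23
[3] DMA t3→B (3c) ∥ CU A:t2 (3c) ⇒ 3c, clock 26
[4] DMA t4→A (5c) ∥ CU B:t3 (4c) ⇒ 5c, clock 31
[5] DMA t5→B (6c) ∥ CU A:t4 (9c) ⇒ 9c, clock 40
[6] DMA idle ∥ CU B:t5 (4c) ⇒ 4c, clock 44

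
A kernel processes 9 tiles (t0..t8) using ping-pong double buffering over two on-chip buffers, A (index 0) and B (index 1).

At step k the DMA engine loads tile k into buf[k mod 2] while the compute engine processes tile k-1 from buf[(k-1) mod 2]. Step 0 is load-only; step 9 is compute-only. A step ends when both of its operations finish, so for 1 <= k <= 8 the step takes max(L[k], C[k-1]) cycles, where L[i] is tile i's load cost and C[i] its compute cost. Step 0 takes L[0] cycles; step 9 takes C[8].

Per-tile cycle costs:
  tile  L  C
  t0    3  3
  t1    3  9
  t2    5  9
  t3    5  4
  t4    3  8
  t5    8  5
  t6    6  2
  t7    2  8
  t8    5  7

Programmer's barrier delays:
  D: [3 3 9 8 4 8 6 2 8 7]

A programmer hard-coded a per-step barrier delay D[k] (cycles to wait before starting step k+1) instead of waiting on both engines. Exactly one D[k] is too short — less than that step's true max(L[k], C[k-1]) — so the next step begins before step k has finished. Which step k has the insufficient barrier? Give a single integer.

k=0 barrier L[0]=3→3c, D[0]=3 ok
k=1 barrier max(L[1]=3,C[0]=3)→3c, D[1]=3 ok
k=2 barrier max(L[2]=5,C[1]=9)→9c, D[2]=9 ok
k=3 barrier max(L[3]=5,C[2]=9)→9c, D[3]=8 SHORT
k=4 barrier max(L[4]=3,C[3]=4)→4c, D[4]=4 ok
k=5 barrier max(L[5]=8,C[4]=8)→8c, D[5]=8 ok
k=6 barrier max(L[6]=6,C[5]=5)→6c, D[6]=6 ok
k=7 barrier max(L[7]=2,C[6]=2)→2c, D[7]=2 ok
k=8 barrier max(L[8]=5,C[7]=8)→8c, D[8]=8 ok
k=9 barrier C[8]=7→7c, D[9]=7 ok

hazard at step 3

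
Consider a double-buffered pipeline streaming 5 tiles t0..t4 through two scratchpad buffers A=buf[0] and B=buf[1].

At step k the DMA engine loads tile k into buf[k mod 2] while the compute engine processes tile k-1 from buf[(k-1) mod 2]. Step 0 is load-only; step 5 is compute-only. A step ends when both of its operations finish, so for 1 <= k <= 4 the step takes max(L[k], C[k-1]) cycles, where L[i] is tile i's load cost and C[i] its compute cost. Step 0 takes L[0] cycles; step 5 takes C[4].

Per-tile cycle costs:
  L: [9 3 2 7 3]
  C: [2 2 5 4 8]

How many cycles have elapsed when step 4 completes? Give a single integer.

end_cycle[4] = 25

k=0 load=t0/9c comp=- wait=9 total=9
k=1 load=t1/3c comp=t0/2c wait=3 total=12
k=2 load=t2/2c comp=t1/2c wait=2 total=14
k=3 load=t3/7c comp=t2/5c wait=7 total=21
k=4 load=t4/3c comp=t3/4c wait=4 total=25
k=5 load=- comp=t4/8c wait=8 total=33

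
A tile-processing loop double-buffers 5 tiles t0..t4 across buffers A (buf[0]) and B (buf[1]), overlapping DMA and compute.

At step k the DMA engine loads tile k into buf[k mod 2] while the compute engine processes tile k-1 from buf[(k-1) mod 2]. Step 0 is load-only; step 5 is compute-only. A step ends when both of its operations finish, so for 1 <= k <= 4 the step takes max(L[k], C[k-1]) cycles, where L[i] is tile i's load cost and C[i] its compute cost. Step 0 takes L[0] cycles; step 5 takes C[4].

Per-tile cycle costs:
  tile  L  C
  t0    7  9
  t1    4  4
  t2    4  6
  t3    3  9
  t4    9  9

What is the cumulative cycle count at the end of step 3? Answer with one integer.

end_cycle[3] = 26

k=0 load=t0/7c comp=- wait=7 total=7
k=1 load=t1/4c comp=t0/9c wait=9 total=16
k=2 load=t2/4c comp=t1/4c wait=4 total=20
k=3 load=t3/3c comp=t2/6c wait=6 total=26
k=4 load=t4/9c comp=t3/9c wait=9 total=35
k=5 load=- comp=t4/9c wait=9 total=44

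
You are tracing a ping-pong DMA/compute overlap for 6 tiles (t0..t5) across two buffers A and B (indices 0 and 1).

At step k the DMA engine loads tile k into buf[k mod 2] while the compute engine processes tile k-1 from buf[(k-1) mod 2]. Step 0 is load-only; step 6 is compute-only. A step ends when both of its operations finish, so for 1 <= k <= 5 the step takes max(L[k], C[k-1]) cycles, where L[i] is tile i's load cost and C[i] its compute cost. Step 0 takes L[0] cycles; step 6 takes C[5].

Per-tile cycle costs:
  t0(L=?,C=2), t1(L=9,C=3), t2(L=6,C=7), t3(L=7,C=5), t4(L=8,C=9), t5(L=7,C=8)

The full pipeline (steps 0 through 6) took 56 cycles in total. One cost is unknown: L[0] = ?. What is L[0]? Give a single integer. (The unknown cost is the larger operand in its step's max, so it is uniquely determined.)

step 0 → dur = L[0]=? = L[0]  (unknown; binding)
step 1 → dur = max(L[1]=9, C[0]=2) = 9
step 2 → dur = max(L[2]=6, C[1]=3) = 6
step 3 → dur = max(L[3]=7, C[2]=7) = 7
step 4 → dur = max(L[4]=8, C[3]=5) = 8
step 5 → dur = max(L[5]=7, C[4]=9) = 9
step 6 → dur = C[5]=8 = 8
sum of known step durations = 47
dur[0] = total - known = 56 - 47 = 9
L[0] is the binding max in step 0, so L[0] = dur[0] = 9

L[0] = 9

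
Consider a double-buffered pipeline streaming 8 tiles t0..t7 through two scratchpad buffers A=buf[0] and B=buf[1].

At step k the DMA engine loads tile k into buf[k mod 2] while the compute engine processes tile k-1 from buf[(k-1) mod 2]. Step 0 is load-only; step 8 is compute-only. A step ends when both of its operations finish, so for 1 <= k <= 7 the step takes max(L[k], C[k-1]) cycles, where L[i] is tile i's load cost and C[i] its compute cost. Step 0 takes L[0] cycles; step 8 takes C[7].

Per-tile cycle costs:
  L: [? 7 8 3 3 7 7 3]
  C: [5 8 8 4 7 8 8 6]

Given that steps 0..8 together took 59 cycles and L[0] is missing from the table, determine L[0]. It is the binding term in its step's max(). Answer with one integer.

L[0] = 3

step 0 | dur = L[0]=? = L[0]  (unknown; binding)
step 1 | dur = max(L[1]=7, C[0]=5) = 7
step 2 | dur = max(L[2]=8, C[1]=8) = 8
step 3 | dur = max(L[3]=3, C[2]=8) = 8
step 4 | dur = max(L[4]=3, C[3]=4) = 4
step 5 | dur = max(L[5]=7, C[4]=7) = 7
step 6 | dur = max(L[6]=7, C[5]=8) = 8
step 7 | dur = max(L[7]=3, C[6]=8) = 8
step 8 | dur = C[7]=6 = 6
sum of known step durations = 56
dur[0] = total - known = 59 - 56 = 3
L[0] is the binding max in step 0, so L[0] = dur[0] = 3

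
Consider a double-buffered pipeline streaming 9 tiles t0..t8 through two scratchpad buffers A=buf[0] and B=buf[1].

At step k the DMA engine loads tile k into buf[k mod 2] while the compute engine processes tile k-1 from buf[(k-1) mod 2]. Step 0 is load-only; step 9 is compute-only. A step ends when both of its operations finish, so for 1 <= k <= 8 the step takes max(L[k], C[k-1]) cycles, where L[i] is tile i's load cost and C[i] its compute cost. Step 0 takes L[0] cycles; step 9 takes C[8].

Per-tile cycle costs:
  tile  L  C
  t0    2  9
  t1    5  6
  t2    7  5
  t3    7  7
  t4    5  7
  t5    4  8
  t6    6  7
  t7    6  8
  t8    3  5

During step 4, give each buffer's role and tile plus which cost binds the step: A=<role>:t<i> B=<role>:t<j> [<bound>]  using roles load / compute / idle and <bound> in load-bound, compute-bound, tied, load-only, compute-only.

step 4: A=load:t4 B=compute:t3 [compute-bound]

step 0: L[0]=2 → dur=2, Σ=2 | A=load:t0 B=idle [load-only]
step 1: L[1]=5 C[0]=9 → dur=9, Σ=11 | A=compute:t0 B=load:t1 [compute-bound]
step 2: L[2]=7 C[1]=6 → dur=7, Σ=18 | A=load:t2 B=compute:t1 [load-bound]
step 3: L[3]=7 C[2]=5 → dur=7, Σ=25 | A=compute:t2 B=load:t3 [load-bound]
step 4: L[4]=5 C[3]=7 → dur=7, Σ=32 | A=load:t4 B=compute:t3 [compute-bound]
step 5: L[5]=4 C[4]=7 → dur=7, Σ=39 | A=compute:t4 B=load:t5 [compute-bound]
step 6: L[6]=6 C[5]=8 → dur=8, Σ=47 | A=load:t6 B=compute:t5 [compute-bound]
step 7: L[7]=6 C[6]=7 → dur=7, Σ=54 | A=compute:t6 B=load:t7 [compute-bound]
step 8: L[8]=3 C[7]=8 → dur=8, Σ=62 | A=load:t8 B=compute:t7 [compute-bound]
step 9: C[8]=5 → dur=5, Σ=67 | A=compute:t8 B=idle [compute-only]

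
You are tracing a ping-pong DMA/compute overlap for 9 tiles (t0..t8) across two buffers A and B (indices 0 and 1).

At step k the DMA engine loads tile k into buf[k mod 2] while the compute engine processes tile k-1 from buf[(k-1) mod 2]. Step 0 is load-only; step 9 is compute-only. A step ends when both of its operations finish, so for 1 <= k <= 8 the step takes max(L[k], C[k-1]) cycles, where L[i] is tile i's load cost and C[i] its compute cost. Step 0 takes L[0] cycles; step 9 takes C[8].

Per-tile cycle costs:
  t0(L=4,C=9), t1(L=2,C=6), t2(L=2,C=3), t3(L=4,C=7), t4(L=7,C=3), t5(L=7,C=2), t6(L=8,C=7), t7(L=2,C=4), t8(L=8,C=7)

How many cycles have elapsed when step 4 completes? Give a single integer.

k=0 load=t0/4c comp=- wait=4 total=4
k=1 load=t1/2c comp=t0/9c wait=9 total=13
k=2 load=t2/2c comp=t1/6c wait=6 total=19
k=3 load=t3/4c comp=t2/3c wait=4 total=23
k=4 load=t4/7c comp=t3/7c wait=7 total=30
k=5 load=t5/7c comp=t4/3c wait=7 total=37
k=6 load=t6/8c comp=t5/2c wait=8 total=45
k=7 load=t7/2c comp=t6/7c wait=7 total=52
k=8 load=t8/8c comp=t7/4c wait=8 total=60
k=9 load=- comp=t8/7c wait=7 total=67

end_cycle[4] = 30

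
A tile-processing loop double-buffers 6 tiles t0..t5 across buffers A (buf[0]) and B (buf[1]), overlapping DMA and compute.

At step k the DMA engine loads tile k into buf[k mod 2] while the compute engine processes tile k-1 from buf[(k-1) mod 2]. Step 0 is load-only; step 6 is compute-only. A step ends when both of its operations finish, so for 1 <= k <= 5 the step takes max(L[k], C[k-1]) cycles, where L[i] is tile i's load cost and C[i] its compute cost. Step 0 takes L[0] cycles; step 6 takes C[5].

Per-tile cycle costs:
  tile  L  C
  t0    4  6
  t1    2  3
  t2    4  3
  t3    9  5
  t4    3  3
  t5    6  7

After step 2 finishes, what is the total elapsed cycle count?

  0. 4=4c; end=4; A:t0 B:-
  1. max(2,6)=6c; end=10; A:t0 B:t1
  2. max(4,3)=4c; end=14; A:t2 B:t1
  3. max(9,3)=9c; end=23; A:t2 B:t3
  4. max(3,5)=5c; end=28; A:t4 B:t3
  5. max(6,3)=6c; end=34; A:t4 B:t5
  6. 7=7c; end=41; A:t4 B:t5

end_cycle[2] = 14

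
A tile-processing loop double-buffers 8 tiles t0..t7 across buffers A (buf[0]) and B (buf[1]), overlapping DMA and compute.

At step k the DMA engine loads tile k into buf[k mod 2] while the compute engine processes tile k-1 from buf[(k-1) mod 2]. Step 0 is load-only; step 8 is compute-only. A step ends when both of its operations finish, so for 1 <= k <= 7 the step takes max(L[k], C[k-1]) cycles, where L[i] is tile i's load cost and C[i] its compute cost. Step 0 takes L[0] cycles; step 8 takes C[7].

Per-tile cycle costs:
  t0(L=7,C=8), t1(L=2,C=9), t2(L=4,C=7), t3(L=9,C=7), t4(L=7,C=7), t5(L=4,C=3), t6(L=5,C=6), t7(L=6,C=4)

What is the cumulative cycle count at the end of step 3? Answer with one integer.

step 0: L[0]=7 → dur=7, Σ=7 | A=load:t0 B=idle [load-only]
step 1: L[1]=2 C[0]=8 → dur=8, Σ=15 | A=compute:t0 B=load:t1 [compute-bound]
step 2: L[2]=4 C[1]=9 → dur=9, Σ=24 | A=load:t2 B=compute:t1 [compute-bound]
step 3: L[3]=9 C[2]=7 → dur=9, Σ=33 | A=compute:t2 B=load:t3 [load-bound]
step 4: L[4]=7 C[3]=7 → dur=7, Σ=40 | A=load:t4 B=compute:t3 [tied]
step 5: L[5]=4 C[4]=7 → dur=7, Σ=47 | A=compute:t4 B=load:t5 [compute-bound]
step 6: L[6]=5 C[5]=3 → dur=5, Σ=52 | A=load:t6 B=compute:t5 [load-bound]
step 7: L[7]=6 C[6]=6 → dur=6, Σ=58 | A=compute:t6 B=load:t7 [tied]
step 8: C[7]=4 → dur=4, Σ=62 | A=idle B=compute:t7 [compute-only]

end_cycle[3] = 33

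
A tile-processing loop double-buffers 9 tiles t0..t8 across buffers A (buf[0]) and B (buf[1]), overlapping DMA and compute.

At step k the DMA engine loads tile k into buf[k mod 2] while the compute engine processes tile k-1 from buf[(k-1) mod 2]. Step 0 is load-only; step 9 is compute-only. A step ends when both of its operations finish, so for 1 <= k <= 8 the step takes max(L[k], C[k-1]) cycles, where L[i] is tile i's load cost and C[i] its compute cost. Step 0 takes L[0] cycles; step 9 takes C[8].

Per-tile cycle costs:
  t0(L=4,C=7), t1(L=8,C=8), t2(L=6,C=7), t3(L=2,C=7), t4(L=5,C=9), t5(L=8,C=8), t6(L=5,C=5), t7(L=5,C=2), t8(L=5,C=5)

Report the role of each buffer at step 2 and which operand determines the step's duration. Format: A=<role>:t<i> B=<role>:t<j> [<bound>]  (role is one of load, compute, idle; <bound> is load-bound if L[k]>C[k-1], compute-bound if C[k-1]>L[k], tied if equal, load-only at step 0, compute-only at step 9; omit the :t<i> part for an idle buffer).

step 2: A=load:t2 B=compute:t1 [compute-bound]

k=0 load=t0/4c comp=- wait=4 total=4
k=1 load=t1/8c comp=t0/7c wait=8 total=12
k=2 load=t2/6c comp=t1/8c wait=8 total=20
k=3 load=t3/2c comp=t2/7c wait=7 total=27
k=4 load=t4/5c comp=t3/7c wait=7 total=34
k=5 load=t5/8c comp=t4/9c wait=9 total=43
k=6 load=t6/5c comp=t5/8c wait=8 total=51
k=7 load=t7/5c comp=t6/5c wait=5 total=56
k=8 load=t8/5c comp=t7/2c wait=5 total=61
k=9 load=- comp=t8/5c wait=5 total=66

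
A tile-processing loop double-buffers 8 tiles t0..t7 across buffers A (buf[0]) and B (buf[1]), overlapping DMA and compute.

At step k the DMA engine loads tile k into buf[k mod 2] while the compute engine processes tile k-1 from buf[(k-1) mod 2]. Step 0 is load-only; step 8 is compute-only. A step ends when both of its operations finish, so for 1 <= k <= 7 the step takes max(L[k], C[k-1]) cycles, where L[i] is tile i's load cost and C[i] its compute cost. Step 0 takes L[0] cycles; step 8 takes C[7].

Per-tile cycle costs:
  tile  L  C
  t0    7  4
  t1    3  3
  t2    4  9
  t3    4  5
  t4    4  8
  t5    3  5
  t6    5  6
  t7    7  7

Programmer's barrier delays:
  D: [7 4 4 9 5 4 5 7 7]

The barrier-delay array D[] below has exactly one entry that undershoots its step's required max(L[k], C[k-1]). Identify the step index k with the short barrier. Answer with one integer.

k=0 barrier L[0]=7→7c, D[0]=7 ok
k=1 barrier max(L[1]=3,C[0]=4)→4c, D[1]=4 ok
k=2 barrier max(L[2]=4,C[1]=3)→4c, D[2]=4 ok
k=3 barrier max(L[3]=4,C[2]=9)→9c, D[3]=9 ok
k=4 barrier max(L[4]=4,C[3]=5)→5c, D[4]=5 ok
k=5 barrier max(L[5]=3,C[4]=8)→8c, D[5]=4 SHORT
k=6 barrier max(L[6]=5,C[5]=5)→5c, D[6]=5 ok
k=7 barrier max(L[7]=7,C[6]=6)→7c, D[7]=7 ok
k=8 barrier C[7]=7→7c, D[8]=7 ok

hazard at step 5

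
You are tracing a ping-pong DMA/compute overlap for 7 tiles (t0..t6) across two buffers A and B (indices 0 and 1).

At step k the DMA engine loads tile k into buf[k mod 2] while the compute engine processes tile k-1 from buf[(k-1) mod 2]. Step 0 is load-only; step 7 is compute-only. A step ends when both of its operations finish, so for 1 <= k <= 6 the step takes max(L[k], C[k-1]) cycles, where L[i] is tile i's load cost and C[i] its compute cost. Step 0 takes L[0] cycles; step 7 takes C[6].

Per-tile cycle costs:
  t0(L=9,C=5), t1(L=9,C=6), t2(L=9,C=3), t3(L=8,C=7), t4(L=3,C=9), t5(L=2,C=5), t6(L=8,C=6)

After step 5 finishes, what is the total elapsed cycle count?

end_cycle[5] = 51

  0. 9=9c; end=9; A:t0 B:-
  1. max(9,5)=9c; end=18; A:t0 B:t1
  2. max(9,6)=9c; end=27; A:t2 B:t1
  3. max(8,3)=8c; end=35; A:t2 B:t3
  4. max(3,7)=7c; end=42; A:t4 B:t3
  5. max(2,9)=9c; end=51; A:t4 B:t5
  6. max(8,5)=8c; end=59; A:t6 B:t5
  7. 6=6c; end=65; A:t6 B:t5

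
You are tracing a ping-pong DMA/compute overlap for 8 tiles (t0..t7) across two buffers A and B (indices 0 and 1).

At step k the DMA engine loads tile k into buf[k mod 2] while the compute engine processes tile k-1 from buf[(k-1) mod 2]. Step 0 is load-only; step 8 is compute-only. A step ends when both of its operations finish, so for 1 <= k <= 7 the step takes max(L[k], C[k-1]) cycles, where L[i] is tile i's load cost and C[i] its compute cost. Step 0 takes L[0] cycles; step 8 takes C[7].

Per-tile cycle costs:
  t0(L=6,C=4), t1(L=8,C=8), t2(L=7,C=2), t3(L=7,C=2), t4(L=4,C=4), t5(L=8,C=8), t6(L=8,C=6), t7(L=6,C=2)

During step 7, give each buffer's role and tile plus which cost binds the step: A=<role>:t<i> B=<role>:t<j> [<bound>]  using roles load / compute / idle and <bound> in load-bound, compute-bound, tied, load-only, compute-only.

  0. 6=6c; end=6; A:t0 B:-
  1. max(8,4)=8c; end=14; A:t0 B:t1
  2. max(7,8)=8c; end=22; A:t2 B:t1
  3. max(7,2)=7c; end=29; A:t2 B:t3
  4. max(4,2)=4c; end=33; A:t4 B:t3
  5. max(8,4)=8c; end=41; A:t4 B:t5
  6. max(8,8)=8c; end=49; A:t6 B:t5
  7. max(6,6)=6c; end=55; A:t6 B:t7
  8. 2=2c; end=57; A:t6 B:t7

step 7: A=compute:t6 B=load:t7 [tied]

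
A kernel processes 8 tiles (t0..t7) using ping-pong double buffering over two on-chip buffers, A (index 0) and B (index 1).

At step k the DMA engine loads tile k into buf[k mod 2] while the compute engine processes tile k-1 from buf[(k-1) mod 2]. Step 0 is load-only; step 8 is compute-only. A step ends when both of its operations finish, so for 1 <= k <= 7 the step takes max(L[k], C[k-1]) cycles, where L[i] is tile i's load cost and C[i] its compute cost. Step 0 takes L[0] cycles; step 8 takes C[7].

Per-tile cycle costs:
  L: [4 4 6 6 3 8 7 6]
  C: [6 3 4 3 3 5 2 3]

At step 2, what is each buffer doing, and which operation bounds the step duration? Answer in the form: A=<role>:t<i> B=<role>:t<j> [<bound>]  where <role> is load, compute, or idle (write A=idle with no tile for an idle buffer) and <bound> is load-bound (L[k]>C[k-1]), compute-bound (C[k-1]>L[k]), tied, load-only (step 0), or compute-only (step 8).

step 2: A=load:t2 B=compute:t1 [load-bound]

step 0: L[0]=4 → dur=4, Σ=4 | A=load:t0 B=idle [load-only]
step 1: L[1]=4 C[0]=6 → dur=6, Σ=10 | A=compute:t0 B=load:t1 [compute-bound]
step 2: L[2]=6 C[1]=3 → dur=6, Σ=16 | A=load:t2 B=compute:t1 [load-bound]
step 3: L[3]=6 C[2]=4 → dur=6, Σ=22 | A=compute:t2 B=load:t3 [load-bound]
step 4: L[4]=3 C[3]=3 → dur=3, Σ=25 | A=load:t4 B=compute:t3 [tied]
step 5: L[5]=8 C[4]=3 → dur=8, Σ=33 | A=compute:t4 B=load:t5 [load-bound]
step 6: L[6]=7 C[5]=5 → dur=7, Σ=40 | A=load:t6 B=compute:t5 [load-bound]
step 7: L[7]=6 C[6]=2 → dur=6, Σ=46 | A=compute:t6 B=load:t7 [load-bound]
step 8: C[7]=3 → dur=3, Σ=49 | A=idle B=compute:t7 [compute-only]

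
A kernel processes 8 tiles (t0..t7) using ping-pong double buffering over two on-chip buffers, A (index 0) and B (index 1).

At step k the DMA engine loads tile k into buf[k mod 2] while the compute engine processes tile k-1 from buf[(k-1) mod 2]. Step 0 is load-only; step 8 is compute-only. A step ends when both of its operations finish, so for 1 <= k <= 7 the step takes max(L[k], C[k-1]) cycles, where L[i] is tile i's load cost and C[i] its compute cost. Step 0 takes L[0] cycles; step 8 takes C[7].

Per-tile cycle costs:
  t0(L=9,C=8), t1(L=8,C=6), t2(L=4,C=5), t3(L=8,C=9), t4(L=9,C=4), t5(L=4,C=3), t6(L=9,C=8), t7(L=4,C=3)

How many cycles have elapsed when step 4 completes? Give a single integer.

[0] DMA t0→A (9c) ∥ CU idle ⇒ 9c, clock 9
[1] DMA t1→B (8c) ∥ CU A:t0 (8c) ⇒ 8c, clock 17
[2] DMA t2→A (4c) ∥ CU B:t1 (6c) ⇒ 6c, clock 23
[3] DMA t3→B (8c) ∥ CU A:t2 (5c) ⇒ 8c, clock 31
[4] DMA t4→A (9c) ∥ CU B:t3 (9c) ⇒ 9c, clock 40
[5] DMA t5→B (4c) ∥ CU A:t4 (4c) ⇒ 4c, clock 44
[6] DMA t6→A (9c) ∥ CU B:t5 (3c) ⇒ 9c, clock 53
[7] DMA t7→B (4c) ∥ CU A:t6 (8c) ⇒ 8c, clock 61
[8] DMA idle ∥ CU B:t7 (3c) ⇒ 3c, clock 64

end_cycle[4] = 40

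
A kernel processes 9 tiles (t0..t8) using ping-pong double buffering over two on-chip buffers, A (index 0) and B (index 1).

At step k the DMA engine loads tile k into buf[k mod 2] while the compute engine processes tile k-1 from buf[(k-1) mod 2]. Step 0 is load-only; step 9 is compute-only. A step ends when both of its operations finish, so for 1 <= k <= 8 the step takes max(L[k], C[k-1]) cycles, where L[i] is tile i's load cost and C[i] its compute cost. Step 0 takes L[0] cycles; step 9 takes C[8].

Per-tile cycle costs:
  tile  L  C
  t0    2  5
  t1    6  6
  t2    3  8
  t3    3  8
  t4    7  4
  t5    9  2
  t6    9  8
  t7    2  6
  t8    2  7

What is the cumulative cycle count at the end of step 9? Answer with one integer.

k=0 load=t0/2c comp=- wait=2 total=2
k=1 load=t1/6c comp=t0/5c wait=6 total=8
k=2 load=t2/3c comp=t1/6c wait=6 total=14
k=3 load=t3/3c comp=t2/8c wait=8 total=22
k=4 load=t4/7c comp=t3/8c wait=8 total=30
k=5 load=t5/9c comp=t4/4c wait=9 total=39
k=6 load=t6/9c comp=t5/2c wait=9 total=48
k=7 load=t7/2c comp=t6/8c wait=8 total=56
k=8 load=t8/2c comp=t7/6c wait=6 total=62
k=9 load=- comp=t8/7c wait=7 total=69

end_cycle[9] = 69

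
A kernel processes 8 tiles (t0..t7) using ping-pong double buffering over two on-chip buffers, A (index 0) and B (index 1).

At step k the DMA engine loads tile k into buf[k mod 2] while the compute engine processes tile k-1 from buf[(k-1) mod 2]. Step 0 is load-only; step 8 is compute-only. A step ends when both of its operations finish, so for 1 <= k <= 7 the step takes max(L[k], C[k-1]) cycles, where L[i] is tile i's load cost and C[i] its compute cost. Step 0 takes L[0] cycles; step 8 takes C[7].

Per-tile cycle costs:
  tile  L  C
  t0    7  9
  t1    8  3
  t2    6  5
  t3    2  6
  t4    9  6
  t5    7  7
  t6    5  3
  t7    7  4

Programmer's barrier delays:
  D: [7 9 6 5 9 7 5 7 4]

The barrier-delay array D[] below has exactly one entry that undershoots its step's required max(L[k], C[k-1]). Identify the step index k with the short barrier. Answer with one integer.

step 0: need L[0]=7 = 7; D[0]=7 ok
step 1: need max(L[1]=8,C[0]=9) = 9; D[1]=9 ok
step 2: need max(L[2]=6,C[1]=3) = 6; D[2]=6 ok
step 3: need max(L[3]=2,C[2]=5) = 5; D[3]=5 ok
step 4: need max(L[4]=9,C[3]=6) = 9; D[4]=9 ok
step 5: need max(L[5]=7,C[4]=6) = 7; D[5]=7 ok
step 6: need max(L[6]=5,C[5]=7) = 7; D[6]=5 SHORT
step 7: need max(L[7]=7,C[6]=3) = 7; D[7]=7 ok
step 8: need C[7]=4 = 4; D[8]=4 ok

hazard at step 6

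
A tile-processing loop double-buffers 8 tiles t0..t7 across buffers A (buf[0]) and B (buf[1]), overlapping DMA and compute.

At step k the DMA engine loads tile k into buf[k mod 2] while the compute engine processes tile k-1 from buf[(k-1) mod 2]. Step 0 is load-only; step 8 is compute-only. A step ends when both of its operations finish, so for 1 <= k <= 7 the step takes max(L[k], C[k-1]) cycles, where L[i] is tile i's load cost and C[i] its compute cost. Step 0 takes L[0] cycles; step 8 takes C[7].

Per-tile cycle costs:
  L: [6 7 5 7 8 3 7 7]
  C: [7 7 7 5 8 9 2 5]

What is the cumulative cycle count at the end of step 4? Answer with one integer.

  0. 6=6c; end=6; A:t0 B:-
  1. max(7,7)=7c; end=13; A:t0 B:t1
  2. max(5,7)=7c; end=20; A:t2 B:t1
  3. max(7,7)=7c; end=27; A:t2 B:t3
  4. max(8,5)=8c; end=35; A:t4 B:t3
  5. max(3,8)=8c; end=43; A:t4 B:t5
  6. max(7,9)=9c; end=52; A:t6 B:t5
  7. max(7,2)=7c; end=59; A:t6 B:t7
  8. 5=5c; end=64; A:t6 B:t7

end_cycle[4] = 35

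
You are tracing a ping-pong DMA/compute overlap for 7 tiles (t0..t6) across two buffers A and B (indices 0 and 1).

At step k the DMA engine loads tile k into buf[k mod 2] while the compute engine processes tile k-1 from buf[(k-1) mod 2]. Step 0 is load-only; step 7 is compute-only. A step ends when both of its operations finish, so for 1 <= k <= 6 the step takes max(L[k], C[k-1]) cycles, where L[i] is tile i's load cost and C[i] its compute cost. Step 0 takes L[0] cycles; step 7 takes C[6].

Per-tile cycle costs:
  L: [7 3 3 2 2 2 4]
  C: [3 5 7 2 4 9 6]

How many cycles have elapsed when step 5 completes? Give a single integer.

[0] DMA t0→A (7c) ∥ CU idle ⇒ 7c, clock 7
[1] DMA t1→B (3c) ∥ CU A:t0 (3c) ⇒ 3c, clock 10
[2] DMA t2→A (3c) ∥ CU B:t1 (5c) ⇒ 5c, clock 15
[3] DMA t3→B (2c) ∥ CU A:t2 (7c) ⇒ 7c, clock 22
[4] DMA t4→A (2c) ∥ CU B:t3 (2c) ⇒ 2c, clock 24
[5] DMA t5→B (2c) ∥ CU A:t4 (4c) ⇒ 4c, clock 28
[6] DMA t6→A (4c) ∥ CU B:t5 (9c) ⇒ 9c, clock 37
[7] DMA idle ∥ CU A:t6 (6c) ⇒ 6c, clock 43

end_cycle[5] = 28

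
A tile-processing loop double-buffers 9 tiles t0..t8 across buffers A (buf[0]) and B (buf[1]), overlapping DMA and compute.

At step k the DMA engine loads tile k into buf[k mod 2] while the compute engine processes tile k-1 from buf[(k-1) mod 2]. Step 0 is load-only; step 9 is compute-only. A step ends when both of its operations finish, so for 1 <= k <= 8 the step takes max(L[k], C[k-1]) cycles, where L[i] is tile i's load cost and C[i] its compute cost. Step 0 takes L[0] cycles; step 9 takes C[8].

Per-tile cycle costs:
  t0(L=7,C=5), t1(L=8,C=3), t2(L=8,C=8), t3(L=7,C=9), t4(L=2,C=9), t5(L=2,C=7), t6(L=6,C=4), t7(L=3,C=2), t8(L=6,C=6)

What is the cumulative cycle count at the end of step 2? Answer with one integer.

end_cycle[2] = 23

step 0: L[0]=7 → dur=7, Σ=7 | A=load:t0 B=idle [load-only]
step 1: L[1]=8 C[0]=5 → dur=8, Σ=15 | A=compute:t0 B=load:t1 [load-bound]
step 2: L[2]=8 C[1]=3 → dur=8, Σ=23 | A=load:t2 B=compute:t1 [load-bound]
step 3: L[3]=7 C[2]=8 → dur=8, Σ=31 | A=compute:t2 B=load:t3 [compute-bound]
step 4: L[4]=2 C[3]=9 → dur=9, Σ=40 | A=load:t4 B=compute:t3 [compute-bound]
step 5: L[5]=2 C[4]=9 → dur=9, Σ=49 | A=compute:t4 B=load:t5 [compute-bound]
step 6: L[6]=6 C[5]=7 → dur=7, Σ=56 | A=load:t6 B=compute:t5 [compute-bound]
step 7: L[7]=3 C[6]=4 → dur=4, Σ=60 | A=compute:t6 B=load:t7 [compute-bound]
step 8: L[8]=6 C[7]=2 → dur=6, Σ=66 | A=load:t8 B=compute:t7 [load-bound]
step 9: C[8]=6 → dur=6, Σ=72 | A=compute:t8 B=idle [compute-only]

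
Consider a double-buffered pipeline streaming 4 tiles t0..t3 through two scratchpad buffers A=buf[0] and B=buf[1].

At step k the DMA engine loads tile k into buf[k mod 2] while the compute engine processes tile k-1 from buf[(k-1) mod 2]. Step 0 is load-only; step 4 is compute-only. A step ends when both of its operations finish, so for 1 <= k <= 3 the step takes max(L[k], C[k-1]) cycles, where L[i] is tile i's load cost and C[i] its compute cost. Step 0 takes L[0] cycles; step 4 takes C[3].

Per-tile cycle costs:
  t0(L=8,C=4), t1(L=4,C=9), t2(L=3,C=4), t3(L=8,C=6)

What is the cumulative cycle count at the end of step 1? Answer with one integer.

step 0: L[0]=8 → dur=8, Σ=8 | A=load:t0 B=idle [load-only]
step 1: L[1]=4 C[0]=4 → dur=4, Σ=12 | A=compute:t0 B=load:t1 [tied]
step 2: L[2]=3 C[1]=9 → dur=9, Σ=21 | A=load:t2 B=compute:t1 [compute-bound]
step 3: L[3]=8 C[2]=4 → dur=8, Σ=29 | A=compute:t2 B=load:t3 [load-bound]
step 4: C[3]=6 → dur=6, Σ=35 | A=idle B=compute:t3 [compute-only]

end_cycle[1] = 12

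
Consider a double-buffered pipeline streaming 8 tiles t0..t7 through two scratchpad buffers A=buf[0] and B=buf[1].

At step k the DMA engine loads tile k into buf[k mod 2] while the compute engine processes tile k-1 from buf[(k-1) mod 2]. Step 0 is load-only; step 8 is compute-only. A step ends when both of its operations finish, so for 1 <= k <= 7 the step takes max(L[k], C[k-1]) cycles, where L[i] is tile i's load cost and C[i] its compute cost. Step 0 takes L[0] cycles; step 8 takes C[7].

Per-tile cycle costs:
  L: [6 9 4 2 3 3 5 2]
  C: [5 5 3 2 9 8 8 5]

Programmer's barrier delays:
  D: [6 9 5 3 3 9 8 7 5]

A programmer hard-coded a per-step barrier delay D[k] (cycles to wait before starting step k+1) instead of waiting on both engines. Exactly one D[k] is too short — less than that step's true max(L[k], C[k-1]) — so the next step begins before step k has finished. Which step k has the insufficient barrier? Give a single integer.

hazard at step 7

[0] required=L[0]=6=6 vs D=6 ok
[1] required=max(L[1]=9,C[0]=5)=9 vs D=9 ok
[2] required=max(L[2]=4,C[1]=5)=5 vs D=5 ok
[3] required=max(L[3]=2,C[2]=3)=3 vs D=3 ok
[4] required=max(L[4]=3,C[3]=2)=3 vs D=3 ok
[5] required=max(L[5]=3,C[4]=9)=9 vs D=9 ok
[6] required=max(L[6]=5,C[5]=8)=8 vs D=8 ok
[7] required=max(L[7]=2,C[6]=8)=8 vs D=7 SHORT
[8] required=C[7]=5=5 vs D=5 ok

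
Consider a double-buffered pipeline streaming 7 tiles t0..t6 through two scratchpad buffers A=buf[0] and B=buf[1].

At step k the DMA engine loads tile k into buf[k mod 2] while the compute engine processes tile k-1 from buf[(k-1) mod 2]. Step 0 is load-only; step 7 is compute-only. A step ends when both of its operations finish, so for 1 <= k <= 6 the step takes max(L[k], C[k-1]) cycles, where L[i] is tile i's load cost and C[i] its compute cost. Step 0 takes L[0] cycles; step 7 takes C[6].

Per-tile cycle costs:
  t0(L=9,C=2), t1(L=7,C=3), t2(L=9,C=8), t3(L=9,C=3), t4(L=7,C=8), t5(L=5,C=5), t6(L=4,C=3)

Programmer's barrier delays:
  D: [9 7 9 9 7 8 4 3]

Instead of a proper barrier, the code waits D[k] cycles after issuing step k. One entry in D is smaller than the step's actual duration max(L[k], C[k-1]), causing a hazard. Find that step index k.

[0] required=L[0]=9=9 vs D=9 ok
[1] required=max(L[1]=7,C[0]=2)=7 vs D=7 ok
[2] required=max(L[2]=9,C[1]=3)=9 vs D=9 ok
[3] required=max(L[3]=9,C[2]=8)=9 vs D=9 ok
[4] required=max(L[4]=7,C[3]=3)=7 vs D=7 ok
[5] required=max(L[5]=5,C[4]=8)=8 vs D=8 ok
[6] required=max(L[6]=4,C[5]=5)=5 vs D=4 SHORT
[7] required=C[6]=3=3 vs D=3 ok

hazard at step 6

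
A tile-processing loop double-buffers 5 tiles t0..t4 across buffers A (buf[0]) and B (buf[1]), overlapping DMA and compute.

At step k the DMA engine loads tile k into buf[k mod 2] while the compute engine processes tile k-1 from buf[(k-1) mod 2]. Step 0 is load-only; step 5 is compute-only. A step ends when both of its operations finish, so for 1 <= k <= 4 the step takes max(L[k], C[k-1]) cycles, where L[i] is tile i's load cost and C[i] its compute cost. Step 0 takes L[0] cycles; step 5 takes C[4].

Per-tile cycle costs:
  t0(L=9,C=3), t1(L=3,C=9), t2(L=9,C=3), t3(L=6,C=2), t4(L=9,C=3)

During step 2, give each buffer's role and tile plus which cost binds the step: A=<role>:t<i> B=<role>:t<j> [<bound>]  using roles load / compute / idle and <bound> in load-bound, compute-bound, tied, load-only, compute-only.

step 0: L[0]=9 → dur=9, Σ=9 | A=load:t0 B=idle [load-only]
step 1: L[1]=3 C[0]=3 → dur=3, Σ=12 | A=compute:t0 B=load:t1 [tied]
step 2: L[2]=9 C[1]=9 → dur=9, Σ=21 | A=load:t2 B=compute:t1 [tied]
step 3: L[3]=6 C[2]=3 → dur=6, Σ=27 | A=compute:t2 B=load:t3 [load-bound]
step 4: L[4]=9 C[3]=2 → dur=9, Σ=36 | A=load:t4 B=compute:t3 [load-bound]
step 5: C[4]=3 → dur=3, Σ=39 | A=compute:t4 B=idle [compute-only]

step 2: A=load:t2 B=compute:t1 [tied]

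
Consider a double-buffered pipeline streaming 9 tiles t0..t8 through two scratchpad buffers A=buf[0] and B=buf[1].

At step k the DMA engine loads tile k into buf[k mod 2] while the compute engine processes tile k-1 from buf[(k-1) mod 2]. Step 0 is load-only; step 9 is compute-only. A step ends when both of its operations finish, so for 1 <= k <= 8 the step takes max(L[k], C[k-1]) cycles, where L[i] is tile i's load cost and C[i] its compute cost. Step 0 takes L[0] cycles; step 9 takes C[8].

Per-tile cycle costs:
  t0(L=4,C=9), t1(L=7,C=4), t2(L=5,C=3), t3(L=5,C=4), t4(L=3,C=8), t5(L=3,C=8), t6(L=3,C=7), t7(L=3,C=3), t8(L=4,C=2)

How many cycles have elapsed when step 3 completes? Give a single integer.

k=0 load=t0/4c comp=- wait=4 total=4
k=1 load=t1/7c comp=t0/9c wait=9 total=13
k=2 load=t2/5c comp=t1/4c wait=5 total=18
k=3 load=t3/5c comp=t2/3c wait=5 total=23
k=4 load=t4/3c comp=t3/4c wait=4 total=27
k=5 load=t5/3c comp=t4/8c wait=8 total=35
k=6 load=t6/3c comp=t5/8c wait=8 total=43
k=7 load=t7/3c comp=t6/7c wait=7 total=50
k=8 load=t8/4c comp=t7/3c wait=4 total=54
k=9 load=- comp=t8/2c wait=2 total=56

end_cycle[3] = 23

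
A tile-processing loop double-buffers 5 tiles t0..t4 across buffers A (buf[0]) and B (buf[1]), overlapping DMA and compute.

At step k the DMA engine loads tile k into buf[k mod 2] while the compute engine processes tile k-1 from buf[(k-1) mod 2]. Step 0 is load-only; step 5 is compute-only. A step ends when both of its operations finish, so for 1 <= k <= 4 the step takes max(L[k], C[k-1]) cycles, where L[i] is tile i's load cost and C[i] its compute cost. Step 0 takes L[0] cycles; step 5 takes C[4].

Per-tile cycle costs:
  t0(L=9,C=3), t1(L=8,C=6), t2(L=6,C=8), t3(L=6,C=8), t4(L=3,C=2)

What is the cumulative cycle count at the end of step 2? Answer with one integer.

step 0: L[0]=9 → dur=9, Σ=9 | A=load:t0 B=idle [load-only]
step 1: L[1]=8 C[0]=3 → dur=8, Σ=17 | A=compute:t0 B=load:t1 [load-bound]
step 2: L[2]=6 C[1]=6 → dur=6, Σ=23 | A=load:t2 B=compute:t1 [tied]
step 3: L[3]=6 C[2]=8 → dur=8, Σ=31 | A=compute:t2 B=load:t3 [compute-bound]
step 4: L[4]=3 C[3]=8 → dur=8, Σ=39 | A=load:t4 B=compute:t3 [compute-bound]
step 5: C[4]=2 → dur=2, Σ=41 | A=compute:t4 B=idle [compute-only]

end_cycle[2] = 23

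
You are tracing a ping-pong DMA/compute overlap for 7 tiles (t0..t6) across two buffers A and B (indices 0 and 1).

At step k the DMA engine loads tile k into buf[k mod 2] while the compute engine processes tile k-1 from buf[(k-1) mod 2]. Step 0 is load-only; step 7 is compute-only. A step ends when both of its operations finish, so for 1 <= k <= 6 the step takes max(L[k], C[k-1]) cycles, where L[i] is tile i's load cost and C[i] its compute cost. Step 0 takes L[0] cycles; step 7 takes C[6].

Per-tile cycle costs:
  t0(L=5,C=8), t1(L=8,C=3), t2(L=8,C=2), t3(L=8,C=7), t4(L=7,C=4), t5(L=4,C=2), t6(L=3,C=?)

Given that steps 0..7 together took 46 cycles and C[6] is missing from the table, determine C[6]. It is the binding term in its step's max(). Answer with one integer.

step 0 = dur = L[0]=5 = 5
step 1 = dur = max(L[1]=8, C[0]=8) = 8
step 2 = dur = max(L[2]=8, C[1]=3) = 8
step 3 = dur = max(L[3]=8, C[2]=2) = 8
step 4 = dur = max(L[4]=7, C[3]=7) = 7
step 5 = dur = max(L[5]=4, C[4]=4) = 4
step 6 = dur = max(L[6]=3, C[5]=2) = 3
step 7 = dur = C[6]=? = C[6]  (unknown; binding)
sum of known step durations = 43
dur[7] = total - known = 46 - 43 = 3
C[6] is the binding max in step 7, so C[6] = dur[7] = 3

C[6] = 3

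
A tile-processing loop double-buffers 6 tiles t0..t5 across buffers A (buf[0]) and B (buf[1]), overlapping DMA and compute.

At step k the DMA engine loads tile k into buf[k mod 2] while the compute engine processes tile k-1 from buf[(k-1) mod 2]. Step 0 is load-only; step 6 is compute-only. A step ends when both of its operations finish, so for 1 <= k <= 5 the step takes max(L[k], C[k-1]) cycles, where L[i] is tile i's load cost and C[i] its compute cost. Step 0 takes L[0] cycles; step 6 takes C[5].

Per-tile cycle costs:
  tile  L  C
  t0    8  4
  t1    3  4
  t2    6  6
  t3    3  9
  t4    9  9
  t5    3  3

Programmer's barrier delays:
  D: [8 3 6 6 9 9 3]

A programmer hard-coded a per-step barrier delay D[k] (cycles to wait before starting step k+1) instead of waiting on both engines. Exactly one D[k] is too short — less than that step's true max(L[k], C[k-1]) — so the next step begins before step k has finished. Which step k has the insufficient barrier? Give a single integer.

k=0 barrier L[0]=8→8c, D[0]=8 ok
k=1 barrier max(L[1]=3,C[0]=4)→4c, D[1]=3 SHORT
k=2 barrier max(L[2]=6,C[1]=4)→6c, D[2]=6 ok
k=3 barrier max(L[3]=3,C[2]=6)→6c, D[3]=6 ok
k=4 barrier max(L[4]=9,C[3]=9)→9c, D[4]=9 ok
k=5 barrier max(L[5]=3,C[4]=9)→9c, D[5]=9 ok
k=6 barrier C[5]=3→3c, D[6]=3 ok

hazard at step 1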